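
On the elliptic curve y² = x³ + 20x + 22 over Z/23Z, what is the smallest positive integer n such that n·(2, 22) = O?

2P: tangent at (2, 22): λ = (3·2² + 20)/(2·22) ≡ 9/21. 21⁻¹ ≡ 11 (mod 23) since 21·11 = 231 ≡ 1, so λ ≡ 9·11 ≡ 7.
  x = λ² - 2 - 2 = 49 - 4 ≡ 22; y = λ·(2 - 22) - 22 ≡ 22. → (22, 22)
3P: (22, 22) + (2, 22). λ = (22 - 22)/(2 - 22) ≡ 0/3 mod 23. 3⁻¹ ≡ 8 (mod 23), so λ ≡ 0.
  x = λ² - 22 - 2 = 0 - 24 ≡ 22; y = λ·(22 - 22) - 22 ≡ 1. → (22, 1)
4P: (22, 1) + (2, 22). λ = (22 - 1)/(2 - 22) ≡ 21/3 mod 23. 3⁻¹ ≡ 8 (mod 23), so λ ≡ 7.
  x = λ² - 22 - 2 = 49 - 24 ≡ 2; y = λ·(22 - 2) - 1 ≡ 1. → (2, 1)
5P: (2, 1) + (2, 22): same x and y₁ ≡ -y₂, so the sum is O.
5P = O, so the order is 5.

5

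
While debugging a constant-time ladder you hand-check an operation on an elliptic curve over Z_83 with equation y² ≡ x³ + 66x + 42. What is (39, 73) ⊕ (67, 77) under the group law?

(39, 73) + (67, 77). λ = (77 - 73)/(67 - 39) ≡ 4/28 mod 83. 28⁻¹ ≡ 3 (mod 83), so λ ≡ 12.
  x = λ² - 39 - 67 = 144 - 106 ≡ 38; y = λ·(39 - 38) - 73 ≡ 22. → (38, 22)

(38, 22)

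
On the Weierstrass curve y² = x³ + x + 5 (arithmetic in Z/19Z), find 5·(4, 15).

(13, 7)

Write Q = (4, 15).
Repeated addition: build up to 5Q.
2Q: tangent at (4, 15): λ = (3·4² + 1)/(2·15) ≡ 11/11. 11⁻¹ ≡ 7 (mod 19), so λ ≡ 11·7 ≡ 1.
  x = λ² - 4 - 4 = 1 - 8 ≡ 12; y = λ·(4 - 12) - 15 ≡ 15. → (12, 15)
3Q: (12, 15) + (4, 15). λ = (15 - 15)/(4 - 12) ≡ 0/11 mod 19. 11⁻¹ ≡ 7 (mod 19) since 11·7 = 77 ≡ 1, so λ ≡ 0.
  x = λ² - 12 - 4 = 0 - 16 ≡ 3; y = λ·(12 - 3) - 15 ≡ 4. → (3, 4)
4Q: (3, 4) + (4, 15). λ = (15 - 4)/(4 - 3) ≡ 11/1 mod 19. 1⁻¹ ≡ 1 (mod 19) since 1·1 = 1 ≡ 1, so λ ≡ 11.
  x = λ² - 3 - 4 = 121 - 7 ≡ 0; y = λ·(3 - 0) - 4 ≡ 10. → (0, 10)
5Q: (0, 10) + (4, 15). λ = (15 - 10)/(4 - 0) ≡ 5/4 mod 19. 4⁻¹ ≡ 5 (mod 19) since 4·5 = 20 ≡ 1, so λ ≡ 6.
  x = λ² - 0 - 4 = 36 - 4 ≡ 13; y = λ·(0 - 13) - 10 ≡ 7. → (13, 7)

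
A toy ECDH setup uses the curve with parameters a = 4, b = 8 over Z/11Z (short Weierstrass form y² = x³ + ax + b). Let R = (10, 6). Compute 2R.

(7, 4)

tangent at (10, 6): λ = (3·10² + 4)/(2·6) ≡ 7/1. 1⁻¹ ≡ 1 (mod 11) since 1·1 = 1 ≡ 1, so λ ≡ 7·1 ≡ 7.
  x = λ² - 10 - 10 = 49 - 20 ≡ 7; y = λ·(10 - 7) - 6 ≡ 4. → (7, 4)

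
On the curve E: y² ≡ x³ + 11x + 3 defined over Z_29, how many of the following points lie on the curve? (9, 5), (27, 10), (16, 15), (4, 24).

0

(9, 5): 5² ≡ 25, rhs ≡ 19 → off.
(27, 10): 10² ≡ 13, rhs ≡ 2 → off.
(16, 15): 15² ≡ 22, rhs ≡ 12 → off.
(4, 24): 24² ≡ 25, rhs ≡ 24 → off.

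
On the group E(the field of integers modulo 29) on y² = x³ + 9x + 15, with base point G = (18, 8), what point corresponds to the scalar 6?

(6, 16)

Repeated addition: build up to 6G.
2G: tangent at (18, 8): λ = (3·18² + 9)/(2·8) ≡ 24/16. 16⁻¹ ≡ 20 (mod 29), so λ ≡ 24·20 ≡ 16.
  x = λ² - 18 - 18 = 256 - 36 ≡ 17; y = λ·(18 - 17) - 8 ≡ 8. → (17, 8)
3G: (17, 8) + (18, 8). λ = (8 - 8)/(18 - 17) ≡ 0/1 mod 29. 1⁻¹ ≡ 1 (mod 29) since 1·1 = 1 ≡ 1, so λ ≡ 0.
  x = λ² - 17 - 18 = 0 - 35 ≡ 23; y = λ·(17 - 23) - 8 ≡ 21. → (23, 21)
4G: (23, 21) + (18, 8). λ = (8 - 21)/(18 - 23) ≡ 16/24 mod 29. 24⁻¹ ≡ 23 (mod 29), so λ ≡ 20.
  x = λ² - 23 - 18 = 400 - 41 ≡ 11; y = λ·(23 - 11) - 21 ≡ 16. → (11, 16)
5G: (11, 16) + (18, 8). λ = (8 - 16)/(18 - 11) ≡ 21/7 mod 29. 7⁻¹ ≡ 25 (mod 29), so λ ≡ 3.
  x = λ² - 11 - 18 = 9 - 29 ≡ 9; y = λ·(11 - 9) - 16 ≡ 19. → (9, 19)
6G: (9, 19) + (18, 8). λ = (8 - 19)/(18 - 9) ≡ 18/9 mod 29. 9⁻¹ ≡ 13 (mod 29) since 9·13 = 117 ≡ 1, so λ ≡ 2.
  x = λ² - 9 - 18 = 4 - 27 ≡ 6; y = λ·(9 - 6) - 19 ≡ 16. → (6, 16)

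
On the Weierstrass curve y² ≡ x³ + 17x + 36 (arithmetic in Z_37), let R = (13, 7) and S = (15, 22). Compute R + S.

(13, 7) + (15, 22). λ = (22 - 7)/(15 - 13) ≡ 15/2 mod 37. 2⁻¹ ≡ 19 (mod 37), so λ ≡ 26.
  x = λ² - 13 - 15 = 676 - 28 ≡ 19; y = λ·(13 - 19) - 7 ≡ 22. → (19, 22)

(19, 22)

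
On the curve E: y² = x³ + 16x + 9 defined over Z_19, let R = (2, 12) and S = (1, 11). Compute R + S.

(2, 12) + (1, 11). λ = (11 - 12)/(1 - 2) ≡ 18/18 mod 19. 18⁻¹ ≡ 18 (mod 19), so λ ≡ 1.
  x = λ² - 2 - 1 = 1 - 3 ≡ 17; y = λ·(2 - 17) - 12 ≡ 11. → (17, 11)

(17, 11)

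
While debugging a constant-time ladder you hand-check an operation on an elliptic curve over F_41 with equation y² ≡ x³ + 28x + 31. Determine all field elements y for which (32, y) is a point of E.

none

x³ + 28x + 31 = 33695 ≡ 34 (mod 41).
34 is a non-residue mod 41; no y exists.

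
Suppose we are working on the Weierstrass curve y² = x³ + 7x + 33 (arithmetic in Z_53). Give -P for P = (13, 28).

(13, 25)

-(13, 28) = (13, -28 mod 53) = (13, 25).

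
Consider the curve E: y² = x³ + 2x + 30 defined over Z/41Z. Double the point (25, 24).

tangent at (25, 24): λ = (3·25² + 2)/(2·24) ≡ 32/7. 7⁻¹ ≡ 6 (mod 41), so λ ≡ 32·6 ≡ 28.
  x = λ² - 25 - 25 = 784 - 50 ≡ 37; y = λ·(25 - 37) - 24 ≡ 9. → (37, 9)

(37, 9)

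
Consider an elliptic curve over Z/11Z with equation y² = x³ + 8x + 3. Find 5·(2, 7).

(9, 1)

Write P = (2, 7).
Repeated addition: build up to 5P.
2P: tangent at (2, 7): λ = (3·2² + 8)/(2·7) ≡ 9/3. 3⁻¹ ≡ 4 (mod 11), so λ ≡ 9·4 ≡ 3.
  x = λ² - 2 - 2 = 9 - 4 ≡ 5; y = λ·(2 - 5) - 7 ≡ 6. → (5, 6)
3P: (5, 6) + (2, 7). λ = (7 - 6)/(2 - 5) ≡ 1/8 mod 11. 8⁻¹ ≡ 7 (mod 11), so λ ≡ 7.
  x = λ² - 5 - 2 = 49 - 7 ≡ 9; y = λ·(5 - 9) - 6 ≡ 10. → (9, 10)
4P: (9, 10) + (2, 7). λ = (7 - 10)/(2 - 9) ≡ 8/4 mod 11. 4⁻¹ ≡ 3 (mod 11), so λ ≡ 2.
  x = λ² - 9 - 2 = 4 - 11 ≡ 4; y = λ·(9 - 4) - 10 ≡ 0. → (4, 0)
5P: (4, 0) + (2, 7). λ = (7 - 0)/(2 - 4) ≡ 7/9 mod 11. 9⁻¹ ≡ 5 (mod 11) since 9·5 = 45 ≡ 1, so λ ≡ 2.
  x = λ² - 4 - 2 = 4 - 6 ≡ 9; y = λ·(4 - 9) - 0 ≡ 1. → (9, 1)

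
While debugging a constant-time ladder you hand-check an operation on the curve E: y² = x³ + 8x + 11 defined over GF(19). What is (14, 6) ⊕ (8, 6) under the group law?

(16, 13)

(14, 6) + (8, 6). λ = (6 - 6)/(8 - 14) ≡ 0/13 mod 19. 13⁻¹ ≡ 3 (mod 19), so λ ≡ 0.
  x = λ² - 14 - 8 = 0 - 22 ≡ 16; y = λ·(14 - 16) - 6 ≡ 13. → (16, 13)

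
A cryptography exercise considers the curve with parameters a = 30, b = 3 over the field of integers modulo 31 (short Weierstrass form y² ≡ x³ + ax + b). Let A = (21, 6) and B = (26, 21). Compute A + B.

(21, 6) + (26, 21). λ = (21 - 6)/(26 - 21) ≡ 15/5 mod 31. 5⁻¹ ≡ 25 (mod 31), so λ ≡ 3.
  x = λ² - 21 - 26 = 9 - 47 ≡ 24; y = λ·(21 - 24) - 6 ≡ 16. → (24, 16)

(24, 16)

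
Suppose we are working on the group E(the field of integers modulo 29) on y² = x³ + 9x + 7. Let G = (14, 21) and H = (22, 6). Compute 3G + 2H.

(4, 7)

First 3G:
Repeated addition: build up to 3G.
2G: tangent at (14, 21): λ = (3·14² + 9)/(2·21) ≡ 17/13. 13⁻¹ ≡ 9 (mod 29), so λ ≡ 17·9 ≡ 8.
  x = λ² - 14 - 14 = 64 - 28 ≡ 7; y = λ·(14 - 7) - 21 ≡ 6. → (7, 6)
3G: (7, 6) + (14, 21). λ = (21 - 6)/(14 - 7) ≡ 15/7 mod 29. 7⁻¹ ≡ 25 (mod 29), so λ ≡ 27.
  x = λ² - 7 - 14 = 729 - 21 ≡ 12; y = λ·(7 - 12) - 6 ≡ 4. → (12, 4)
3G = (12, 4).
Next 2H:
Repeated addition: build up to 2H.
2H: tangent at (22, 6): λ = (3·22² + 9)/(2·6) ≡ 11/12. 12⁻¹ ≡ 17 (mod 29) since 12·17 = 204 ≡ 1, so λ ≡ 11·17 ≡ 13.
  x = λ² - 22 - 22 = 169 - 44 ≡ 9; y = λ·(22 - 9) - 6 ≡ 18. → (9, 18)
2H = (9, 18).
Finally 3G + 2H:
(12, 4) + (9, 18). λ = (18 - 4)/(9 - 12) ≡ 14/26 mod 29. 26⁻¹ ≡ 19 (mod 29) since 26·19 = 494 ≡ 1, so λ ≡ 5.
  x = λ² - 12 - 9 = 25 - 21 ≡ 4; y = λ·(12 - 4) - 4 ≡ 7. → (4, 7)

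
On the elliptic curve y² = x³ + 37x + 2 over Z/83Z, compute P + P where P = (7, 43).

tangent at (7, 43): λ = (3·7² + 37)/(2·43) ≡ 18/3. 3⁻¹ ≡ 28 (mod 83), so λ ≡ 18·28 ≡ 6.
  x = λ² - 7 - 7 = 36 - 14 ≡ 22; y = λ·(7 - 22) - 43 ≡ 33. → (22, 33)

(22, 33)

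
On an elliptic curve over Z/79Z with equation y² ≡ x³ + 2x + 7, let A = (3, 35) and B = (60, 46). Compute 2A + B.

(61, 71)

First 2A:
Repeated addition: build up to 2A.
2A: tangent at (3, 35): λ = (3·3² + 2)/(2·35) ≡ 29/70. 70⁻¹ ≡ 35 (mod 79), so λ ≡ 29·35 ≡ 67.
  x = λ² - 3 - 3 = 4489 - 6 ≡ 59; y = λ·(3 - 59) - 35 ≡ 5. → (59, 5)
2A = (59, 5).
Finally 2A + B:
(59, 5) + (60, 46). λ = (46 - 5)/(60 - 59) ≡ 41/1 mod 79. 1⁻¹ ≡ 1 (mod 79), so λ ≡ 41.
  x = λ² - 59 - 60 = 1681 - 119 ≡ 61; y = λ·(59 - 61) - 5 ≡ 71. → (61, 71)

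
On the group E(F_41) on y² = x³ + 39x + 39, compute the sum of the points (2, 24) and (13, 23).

(5, 21)

(2, 24) + (13, 23). λ = (23 - 24)/(13 - 2) ≡ 40/11 mod 41. 11⁻¹ ≡ 15 (mod 41), so λ ≡ 26.
  x = λ² - 2 - 13 = 676 - 15 ≡ 5; y = λ·(2 - 5) - 24 ≡ 21. → (5, 21)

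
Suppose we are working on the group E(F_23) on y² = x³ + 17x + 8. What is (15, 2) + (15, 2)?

(22, 6)

tangent at (15, 2): λ = (3·15² + 17)/(2·2) ≡ 2/4. 4⁻¹ ≡ 6 (mod 23) since 4·6 = 24 ≡ 1, so λ ≡ 2·6 ≡ 12.
  x = λ² - 15 - 15 = 144 - 30 ≡ 22; y = λ·(15 - 22) - 2 ≡ 6. → (22, 6)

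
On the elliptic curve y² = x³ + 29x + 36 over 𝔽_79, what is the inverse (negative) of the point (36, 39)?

-(36, 39) = (36, -39 mod 79) = (36, 40).

(36, 40)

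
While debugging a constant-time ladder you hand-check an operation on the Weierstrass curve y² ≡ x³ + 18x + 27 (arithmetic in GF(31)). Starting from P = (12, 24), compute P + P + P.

(15, 18)

Repeated addition: build up to 3P.
2P: tangent at (12, 24): λ = (3·12² + 18)/(2·24) ≡ 16/17. 17⁻¹ ≡ 11 (mod 31), so λ ≡ 16·11 ≡ 21.
  x = λ² - 12 - 12 = 441 - 24 ≡ 14; y = λ·(12 - 14) - 24 ≡ 27. → (14, 27)
3P: (14, 27) + (12, 24). λ = (24 - 27)/(12 - 14) ≡ 28/29 mod 31. 29⁻¹ ≡ 15 (mod 31), so λ ≡ 17.
  x = λ² - 14 - 12 = 289 - 26 ≡ 15; y = λ·(14 - 15) - 27 ≡ 18. → (15, 18)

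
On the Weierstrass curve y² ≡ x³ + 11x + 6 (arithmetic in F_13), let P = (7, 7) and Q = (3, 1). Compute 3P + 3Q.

(3, 12)

First 3P:
Repeated addition: build up to 3P.
2P: tangent at (7, 7): λ = (3·7² + 11)/(2·7) ≡ 2/1. 1⁻¹ ≡ 1 (mod 13), so λ ≡ 2·1 ≡ 2.
  x = λ² - 7 - 7 = 4 - 14 ≡ 3; y = λ·(7 - 3) - 7 ≡ 1. → (3, 1)
3P: (3, 1) + (7, 7). λ = (7 - 1)/(7 - 3) ≡ 6/4 mod 13. 4⁻¹ ≡ 10 (mod 13), so λ ≡ 8.
  x = λ² - 3 - 7 = 64 - 10 ≡ 2; y = λ·(3 - 2) - 1 ≡ 7. → (2, 7)
3P = (2, 7).
Next 3Q:
Repeated addition: build up to 3Q.
2Q: tangent at (3, 1): λ = (3·3² + 11)/(2·1) ≡ 12/2. 2⁻¹ ≡ 7 (mod 13), so λ ≡ 12·7 ≡ 6.
  x = λ² - 3 - 3 = 36 - 6 ≡ 4; y = λ·(3 - 4) - 1 ≡ 6. → (4, 6)
3Q: (4, 6) + (3, 1). λ = (1 - 6)/(3 - 4) ≡ 8/12 mod 13. 12⁻¹ ≡ 12 (mod 13), so λ ≡ 5.
  x = λ² - 4 - 3 = 25 - 7 ≡ 5; y = λ·(4 - 5) - 6 ≡ 2. → (5, 2)
3Q = (5, 2).
Finally 3P + 3Q:
(2, 7) + (5, 2). λ = (2 - 7)/(5 - 2) ≡ 8/3 mod 13. 3⁻¹ ≡ 9 (mod 13) since 3·9 = 27 ≡ 1, so λ ≡ 7.
  x = λ² - 2 - 5 = 49 - 7 ≡ 3; y = λ·(2 - 3) - 7 ≡ 12. → (3, 12)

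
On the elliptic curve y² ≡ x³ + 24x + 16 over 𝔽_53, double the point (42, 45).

(23, 42)

tangent at (42, 45): λ = (3·42² + 24)/(2·45) ≡ 16/37. 37⁻¹ ≡ 43 (mod 53) since 37·43 = 1591 ≡ 1, so λ ≡ 16·43 ≡ 52.
  x = λ² - 42 - 42 = 2704 - 84 ≡ 23; y = λ·(42 - 23) - 45 ≡ 42. → (23, 42)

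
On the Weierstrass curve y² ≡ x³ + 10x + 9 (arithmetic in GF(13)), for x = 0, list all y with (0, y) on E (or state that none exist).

x³ + 10x + 9 = 9 ≡ 9 (mod 13).
Square roots of 9 mod 13: 3 and 10 (since 3² = 9 ≡ 9).

3, 10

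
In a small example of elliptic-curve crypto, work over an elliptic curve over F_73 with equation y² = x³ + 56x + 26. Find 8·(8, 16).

Write G = (8, 16).
Repeated addition: build up to 8G.
2G: tangent at (8, 16): λ = (3·8² + 56)/(2·16) ≡ 29/32. 32⁻¹ ≡ 16 (mod 73), so λ ≡ 29·16 ≡ 26.
  x = λ² - 8 - 8 = 676 - 16 ≡ 3; y = λ·(8 - 3) - 16 ≡ 41. → (3, 41)
3G: (3, 41) + (8, 16). λ = (16 - 41)/(8 - 3) ≡ 48/5 mod 73. 5⁻¹ ≡ 44 (mod 73) since 5·44 = 220 ≡ 1, so λ ≡ 68.
  x = λ² - 3 - 8 = 4624 - 11 ≡ 14; y = λ·(3 - 14) - 41 ≡ 14. → (14, 14)
4G: (14, 14) + (8, 16). λ = (16 - 14)/(8 - 14) ≡ 2/67 mod 73. 67⁻¹ ≡ 12 (mod 73) since 67·12 = 804 ≡ 1, so λ ≡ 24.
  x = λ² - 14 - 8 = 576 - 22 ≡ 43; y = λ·(14 - 43) - 14 ≡ 20. → (43, 20)
5G: (43, 20) + (8, 16). λ = (16 - 20)/(8 - 43) ≡ 69/38 mod 73. 38⁻¹ ≡ 25 (mod 73) since 38·25 = 950 ≡ 1, so λ ≡ 46.
  x = λ² - 43 - 8 = 2116 - 51 ≡ 21; y = λ·(43 - 21) - 20 ≡ 43. → (21, 43)
6G: (21, 43) + (8, 16). λ = (16 - 43)/(8 - 21) ≡ 46/60 mod 73. 60⁻¹ ≡ 28 (mod 73) since 60·28 = 1680 ≡ 1, so λ ≡ 47.
  x = λ² - 21 - 8 = 2209 - 29 ≡ 63; y = λ·(21 - 63) - 43 ≡ 27. → (63, 27)
7G: (63, 27) + (8, 16). λ = (16 - 27)/(8 - 63) ≡ 62/18 mod 73. 18⁻¹ ≡ 69 (mod 73), so λ ≡ 44.
  x = λ² - 63 - 8 = 1936 - 71 ≡ 40; y = λ·(63 - 40) - 27 ≡ 36. → (40, 36)
8G: (40, 36) + (8, 16). λ = (16 - 36)/(8 - 40) ≡ 53/41 mod 73. 41⁻¹ ≡ 57 (mod 73), so λ ≡ 28.
  x = λ² - 40 - 8 = 784 - 48 ≡ 6; y = λ·(40 - 6) - 36 ≡ 40. → (6, 40)

(6, 40)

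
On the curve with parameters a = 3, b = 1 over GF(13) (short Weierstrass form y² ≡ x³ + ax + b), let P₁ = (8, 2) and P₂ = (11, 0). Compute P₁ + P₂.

(6, 1)

(8, 2) + (11, 0). λ = (0 - 2)/(11 - 8) ≡ 11/3 mod 13. 3⁻¹ ≡ 9 (mod 13), so λ ≡ 8.
  x = λ² - 8 - 11 = 64 - 19 ≡ 6; y = λ·(8 - 6) - 2 ≡ 1. → (6, 1)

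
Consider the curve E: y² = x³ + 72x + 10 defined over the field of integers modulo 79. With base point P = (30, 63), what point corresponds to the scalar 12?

Repeated addition: build up to 12P.
2P: tangent at (30, 63): λ = (3·30² + 72)/(2·63) ≡ 7/47. 47⁻¹ ≡ 37 (mod 79) since 47·37 = 1739 ≡ 1, so λ ≡ 7·37 ≡ 22.
  x = λ² - 30 - 30 = 484 - 60 ≡ 29; y = λ·(30 - 29) - 63 ≡ 38. → (29, 38)
3P: (29, 38) + (30, 63). λ = (63 - 38)/(30 - 29) ≡ 25/1 mod 79. 1⁻¹ ≡ 1 (mod 79), so λ ≡ 25.
  x = λ² - 29 - 30 = 625 - 59 ≡ 13; y = λ·(29 - 13) - 38 ≡ 46. → (13, 46)
4P: (13, 46) + (30, 63). λ = (63 - 46)/(30 - 13) ≡ 17/17 mod 79. 17⁻¹ ≡ 14 (mod 79) since 17·14 = 238 ≡ 1, so λ ≡ 1.
  x = λ² - 13 - 30 = 1 - 43 ≡ 37; y = λ·(13 - 37) - 46 ≡ 9. → (37, 9)
5P: (37, 9) + (30, 63). λ = (63 - 9)/(30 - 37) ≡ 54/72 mod 79. 72⁻¹ ≡ 45 (mod 79) since 72·45 = 3240 ≡ 1, so λ ≡ 60.
  x = λ² - 37 - 30 = 3600 - 67 ≡ 57; y = λ·(37 - 57) - 9 ≡ 55. → (57, 55)
6P: (57, 55) + (30, 63). λ = (63 - 55)/(30 - 57) ≡ 8/52 mod 79. 52⁻¹ ≡ 38 (mod 79), so λ ≡ 67.
  x = λ² - 57 - 30 = 4489 - 87 ≡ 57; y = λ·(57 - 57) - 55 ≡ 24. → (57, 24)
7P: (57, 24) + (30, 63). λ = (63 - 24)/(30 - 57) ≡ 39/52 mod 79. 52⁻¹ ≡ 38 (mod 79), so λ ≡ 60.
  x = λ² - 57 - 30 = 3600 - 87 ≡ 37; y = λ·(57 - 37) - 24 ≡ 70. → (37, 70)
8P: (37, 70) + (30, 63). λ = (63 - 70)/(30 - 37) ≡ 72/72 mod 79. 72⁻¹ ≡ 45 (mod 79), so λ ≡ 1.
  x = λ² - 37 - 30 = 1 - 67 ≡ 13; y = λ·(37 - 13) - 70 ≡ 33. → (13, 33)
9P: (13, 33) + (30, 63). λ = (63 - 33)/(30 - 13) ≡ 30/17 mod 79. 17⁻¹ ≡ 14 (mod 79), so λ ≡ 25.
  x = λ² - 13 - 30 = 625 - 43 ≡ 29; y = λ·(13 - 29) - 33 ≡ 41. → (29, 41)
10P: (29, 41) + (30, 63). λ = (63 - 41)/(30 - 29) ≡ 22/1 mod 79. 1⁻¹ ≡ 1 (mod 79) since 1·1 = 1 ≡ 1, so λ ≡ 22.
  x = λ² - 29 - 30 = 484 - 59 ≡ 30; y = λ·(29 - 30) - 41 ≡ 16. → (30, 16)
11P: (30, 16) + (30, 63): same x and y₁ ≡ -y₂, so the sum is 𝒪.
12P: 𝒪 + (30, 63) = (30, 63) (identity).

(30, 63)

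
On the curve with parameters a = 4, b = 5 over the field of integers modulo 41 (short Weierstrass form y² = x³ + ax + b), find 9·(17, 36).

Write P = (17, 36).
Repeated addition: build up to 9P.
2P: tangent at (17, 36): λ = (3·17² + 4)/(2·36) ≡ 10/31. 31⁻¹ ≡ 4 (mod 41), so λ ≡ 10·4 ≡ 40.
  x = λ² - 17 - 17 = 1600 - 34 ≡ 8; y = λ·(17 - 8) - 36 ≡ 37. → (8, 37)
3P: (8, 37) + (17, 36). λ = (36 - 37)/(17 - 8) ≡ 40/9 mod 41. 9⁻¹ ≡ 32 (mod 41) since 9·32 = 288 ≡ 1, so λ ≡ 9.
  x = λ² - 8 - 17 = 81 - 25 ≡ 15; y = λ·(8 - 15) - 37 ≡ 23. → (15, 23)
4P: (15, 23) + (17, 36). λ = (36 - 23)/(17 - 15) ≡ 13/2 mod 41. 2⁻¹ ≡ 21 (mod 41), so λ ≡ 27.
  x = λ² - 15 - 17 = 729 - 32 ≡ 0; y = λ·(15 - 0) - 23 ≡ 13. → (0, 13)
5P: (0, 13) + (17, 36). λ = (36 - 13)/(17 - 0) ≡ 23/17 mod 41. 17⁻¹ ≡ 29 (mod 41) since 17·29 = 493 ≡ 1, so λ ≡ 11.
  x = λ² - 0 - 17 = 121 - 17 ≡ 22; y = λ·(0 - 22) - 13 ≡ 32. → (22, 32)
6P: (22, 32) + (17, 36). λ = (36 - 32)/(17 - 22) ≡ 4/36 mod 41. 36⁻¹ ≡ 8 (mod 41), so λ ≡ 32.
  x = λ² - 22 - 17 = 1024 - 39 ≡ 1; y = λ·(22 - 1) - 32 ≡ 25. → (1, 25)
7P: (1, 25) + (17, 36). λ = (36 - 25)/(17 - 1) ≡ 11/16 mod 41. 16⁻¹ ≡ 18 (mod 41) since 16·18 = 288 ≡ 1, so λ ≡ 34.
  x = λ² - 1 - 17 = 1156 - 18 ≡ 31; y = λ·(1 - 31) - 25 ≡ 21. → (31, 21)
8P: (31, 21) + (17, 36). λ = (36 - 21)/(17 - 31) ≡ 15/27 mod 41. 27⁻¹ ≡ 38 (mod 41), so λ ≡ 37.
  x = λ² - 31 - 17 = 1369 - 48 ≡ 9; y = λ·(31 - 9) - 21 ≡ 14. → (9, 14)
9P: (9, 14) + (17, 36). λ = (36 - 14)/(17 - 9) ≡ 22/8 mod 41. 8⁻¹ ≡ 36 (mod 41) since 8·36 = 288 ≡ 1, so λ ≡ 13.
  x = λ² - 9 - 17 = 169 - 26 ≡ 20; y = λ·(9 - 20) - 14 ≡ 7. → (20, 7)

(20, 7)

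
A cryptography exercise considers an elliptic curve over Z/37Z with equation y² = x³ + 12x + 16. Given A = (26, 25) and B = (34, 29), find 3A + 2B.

First 3A:
Repeated addition: build up to 3A.
2A: tangent at (26, 25): λ = (3·26² + 12)/(2·25) ≡ 5/13. 13⁻¹ ≡ 20 (mod 37), so λ ≡ 5·20 ≡ 26.
  x = λ² - 26 - 26 = 676 - 52 ≡ 32; y = λ·(26 - 32) - 25 ≡ 4. → (32, 4)
3A: (32, 4) + (26, 25). λ = (25 - 4)/(26 - 32) ≡ 21/31 mod 37. 31⁻¹ ≡ 6 (mod 37), so λ ≡ 15.
  x = λ² - 32 - 26 = 225 - 58 ≡ 19; y = λ·(32 - 19) - 4 ≡ 6. → (19, 6)
3A = (19, 6).
Next 2B:
Repeated addition: build up to 2B.
2B: tangent at (34, 29): λ = (3·34² + 12)/(2·29) ≡ 2/21. 21⁻¹ ≡ 30 (mod 37) since 21·30 = 630 ≡ 1, so λ ≡ 2·30 ≡ 23.
  x = λ² - 34 - 34 = 529 - 68 ≡ 17; y = λ·(34 - 17) - 29 ≡ 29. → (17, 29)
2B = (17, 29).
Finally 3A + 2B:
(19, 6) + (17, 29). λ = (29 - 6)/(17 - 19) ≡ 23/35 mod 37. 35⁻¹ ≡ 18 (mod 37), so λ ≡ 7.
  x = λ² - 19 - 17 = 49 - 36 ≡ 13; y = λ·(19 - 13) - 6 ≡ 36. → (13, 36)

(13, 36)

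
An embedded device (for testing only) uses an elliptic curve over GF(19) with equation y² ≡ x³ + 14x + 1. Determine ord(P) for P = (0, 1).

9

2P: tangent at (0, 1): λ = (3·0² + 14)/(2·1) ≡ 14/2. 2⁻¹ ≡ 10 (mod 19) since 2·10 = 20 ≡ 1, so λ ≡ 14·10 ≡ 7.
  x = λ² - 0 - 0 = 49 - 0 ≡ 11; y = λ·(0 - 11) - 1 ≡ 17. → (11, 17)
3P: (11, 17) + (0, 1). λ = (1 - 17)/(0 - 11) ≡ 3/8 mod 19. 8⁻¹ ≡ 12 (mod 19), so λ ≡ 17.
  x = λ² - 11 - 0 = 289 - 11 ≡ 12; y = λ·(11 - 12) - 17 ≡ 4. → (12, 4)
4P: (12, 4) + (0, 1). λ = (1 - 4)/(0 - 12) ≡ 16/7 mod 19. 7⁻¹ ≡ 11 (mod 19), so λ ≡ 5.
  x = λ² - 12 - 0 = 25 - 12 ≡ 13; y = λ·(12 - 13) - 4 ≡ 10. → (13, 10)
5P: (13, 10) + (0, 1). λ = (1 - 10)/(0 - 13) ≡ 10/6 mod 19. 6⁻¹ ≡ 16 (mod 19), so λ ≡ 8.
  x = λ² - 13 - 0 = 64 - 13 ≡ 13; y = λ·(13 - 13) - 10 ≡ 9. → (13, 9)
6P: (13, 9) + (0, 1). λ = (1 - 9)/(0 - 13) ≡ 11/6 mod 19. 6⁻¹ ≡ 16 (mod 19), so λ ≡ 5.
  x = λ² - 13 - 0 = 25 - 13 ≡ 12; y = λ·(13 - 12) - 9 ≡ 15. → (12, 15)
7P: (12, 15) + (0, 1). λ = (1 - 15)/(0 - 12) ≡ 5/7 mod 19. 7⁻¹ ≡ 11 (mod 19), so λ ≡ 17.
  x = λ² - 12 - 0 = 289 - 12 ≡ 11; y = λ·(12 - 11) - 15 ≡ 2. → (11, 2)
8P: (11, 2) + (0, 1). λ = (1 - 2)/(0 - 11) ≡ 18/8 mod 19. 8⁻¹ ≡ 12 (mod 19), so λ ≡ 7.
  x = λ² - 11 - 0 = 49 - 11 ≡ 0; y = λ·(11 - 0) - 2 ≡ 18. → (0, 18)
9P: (0, 18) + (0, 1): same x and y₁ ≡ -y₂, so the sum is O.
9P = O, so the order is 9.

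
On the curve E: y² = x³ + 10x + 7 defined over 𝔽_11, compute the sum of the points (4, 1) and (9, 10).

(4, 1) + (9, 10). λ = (10 - 1)/(9 - 4) ≡ 9/5 mod 11. 5⁻¹ ≡ 9 (mod 11), so λ ≡ 4.
  x = λ² - 4 - 9 = 16 - 13 ≡ 3; y = λ·(4 - 3) - 1 ≡ 3. → (3, 3)

(3, 3)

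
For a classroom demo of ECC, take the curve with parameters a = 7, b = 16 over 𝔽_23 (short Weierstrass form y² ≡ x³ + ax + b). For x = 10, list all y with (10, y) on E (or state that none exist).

x³ + 7x + 16 = 1086 ≡ 5 (mod 23).
5 is a non-residue mod 23; no y exists.

none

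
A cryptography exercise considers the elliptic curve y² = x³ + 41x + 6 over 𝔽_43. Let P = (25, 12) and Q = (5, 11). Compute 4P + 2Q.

First 4P:
Repeated addition: build up to 4P.
2P: tangent at (25, 12): λ = (3·25² + 41)/(2·12) ≡ 24/24. 24⁻¹ ≡ 9 (mod 43) since 24·9 = 216 ≡ 1, so λ ≡ 24·9 ≡ 1.
  x = λ² - 25 - 25 = 1 - 50 ≡ 37; y = λ·(25 - 37) - 12 ≡ 19. → (37, 19)
3P: (37, 19) + (25, 12). λ = (12 - 19)/(25 - 37) ≡ 36/31 mod 43. 31⁻¹ ≡ 25 (mod 43), so λ ≡ 40.
  x = λ² - 37 - 25 = 1600 - 62 ≡ 33; y = λ·(37 - 33) - 19 ≡ 12. → (33, 12)
4P: (33, 12) + (25, 12). λ = (12 - 12)/(25 - 33) ≡ 0/35 mod 43. 35⁻¹ ≡ 16 (mod 43), so λ ≡ 0.
  x = λ² - 33 - 25 = 0 - 58 ≡ 28; y = λ·(33 - 28) - 12 ≡ 31. → (28, 31)
4P = (28, 31).
Next 2Q:
Repeated addition: build up to 2Q.
2Q: tangent at (5, 11): λ = (3·5² + 41)/(2·11) ≡ 30/22. 22⁻¹ ≡ 2 (mod 43), so λ ≡ 30·2 ≡ 17.
  x = λ² - 5 - 5 = 289 - 10 ≡ 21; y = λ·(5 - 21) - 11 ≡ 18. → (21, 18)
2Q = (21, 18).
Finally 4P + 2Q:
(28, 31) + (21, 18). λ = (18 - 31)/(21 - 28) ≡ 30/36 mod 43. 36⁻¹ ≡ 6 (mod 43) since 36·6 = 216 ≡ 1, so λ ≡ 8.
  x = λ² - 28 - 21 = 64 - 49 ≡ 15; y = λ·(28 - 15) - 31 ≡ 30. → (15, 30)

(15, 30)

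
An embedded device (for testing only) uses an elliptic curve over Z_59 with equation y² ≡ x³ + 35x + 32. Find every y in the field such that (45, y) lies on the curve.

none

x³ + 35x + 32 = 92732 ≡ 43 (mod 59).
43 is a non-residue mod 59; no y exists.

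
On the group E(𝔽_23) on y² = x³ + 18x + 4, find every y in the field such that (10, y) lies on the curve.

none

x³ + 18x + 4 = 1184 ≡ 11 (mod 23).
11 is a non-residue mod 23; no y exists.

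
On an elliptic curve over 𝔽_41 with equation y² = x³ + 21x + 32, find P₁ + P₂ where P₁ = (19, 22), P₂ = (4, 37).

(19, 22) + (4, 37). λ = (37 - 22)/(4 - 19) ≡ 15/26 mod 41. 26⁻¹ ≡ 30 (mod 41), so λ ≡ 40.
  x = λ² - 19 - 4 = 1600 - 23 ≡ 19; y = λ·(19 - 19) - 22 ≡ 19. → (19, 19)

(19, 19)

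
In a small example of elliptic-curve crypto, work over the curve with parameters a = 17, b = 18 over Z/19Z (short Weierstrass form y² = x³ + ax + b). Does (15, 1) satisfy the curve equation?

y² = 1² ≡ 1; x³ + 17x + 18 = 3648 ≡ 0 (mod 19). 1 ≠ 0.

no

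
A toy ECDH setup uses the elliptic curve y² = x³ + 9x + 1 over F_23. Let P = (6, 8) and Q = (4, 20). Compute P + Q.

(3, 20)

(6, 8) + (4, 20). λ = (20 - 8)/(4 - 6) ≡ 12/21 mod 23. 21⁻¹ ≡ 11 (mod 23) since 21·11 = 231 ≡ 1, so λ ≡ 17.
  x = λ² - 6 - 4 = 289 - 10 ≡ 3; y = λ·(6 - 3) - 8 ≡ 20. → (3, 20)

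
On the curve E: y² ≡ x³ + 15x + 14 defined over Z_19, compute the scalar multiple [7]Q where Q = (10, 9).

(18, 13)

Repeated addition: build up to 7Q.
2Q: tangent at (10, 9): λ = (3·10² + 15)/(2·9) ≡ 11/18. 18⁻¹ ≡ 18 (mod 19) since 18·18 = 324 ≡ 1, so λ ≡ 11·18 ≡ 8.
  x = λ² - 10 - 10 = 64 - 20 ≡ 6; y = λ·(10 - 6) - 9 ≡ 4. → (6, 4)
3Q: (6, 4) + (10, 9). λ = (9 - 4)/(10 - 6) ≡ 5/4 mod 19. 4⁻¹ ≡ 5 (mod 19), so λ ≡ 6.
  x = λ² - 6 - 10 = 36 - 16 ≡ 1; y = λ·(6 - 1) - 4 ≡ 7. → (1, 7)
4Q: (1, 7) + (10, 9). λ = (9 - 7)/(10 - 1) ≡ 2/9 mod 19. 9⁻¹ ≡ 17 (mod 19) since 9·17 = 153 ≡ 1, so λ ≡ 15.
  x = λ² - 1 - 10 = 225 - 11 ≡ 5; y = λ·(1 - 5) - 7 ≡ 9. → (5, 9)
5Q: (5, 9) + (10, 9). λ = (9 - 9)/(10 - 5) ≡ 0/5 mod 19. 5⁻¹ ≡ 4 (mod 19), so λ ≡ 0.
  x = λ² - 5 - 10 = 0 - 15 ≡ 4; y = λ·(5 - 4) - 9 ≡ 10. → (4, 10)
6Q: (4, 10) + (10, 9). λ = (9 - 10)/(10 - 4) ≡ 18/6 mod 19. 6⁻¹ ≡ 16 (mod 19) since 6·16 = 96 ≡ 1, so λ ≡ 3.
  x = λ² - 4 - 10 = 9 - 14 ≡ 14; y = λ·(4 - 14) - 10 ≡ 17. → (14, 17)
7Q: (14, 17) + (10, 9). λ = (9 - 17)/(10 - 14) ≡ 11/15 mod 19. 15⁻¹ ≡ 14 (mod 19) since 15·14 = 210 ≡ 1, so λ ≡ 2.
  x = λ² - 14 - 10 = 4 - 24 ≡ 18; y = λ·(14 - 18) - 17 ≡ 13. → (18, 13)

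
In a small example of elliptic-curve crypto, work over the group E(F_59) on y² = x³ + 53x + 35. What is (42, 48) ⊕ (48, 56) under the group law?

(42, 48) + (48, 56). λ = (56 - 48)/(48 - 42) ≡ 8/6 mod 59. 6⁻¹ ≡ 10 (mod 59), so λ ≡ 21.
  x = λ² - 42 - 48 = 441 - 90 ≡ 56; y = λ·(42 - 56) - 48 ≡ 12. → (56, 12)

(56, 12)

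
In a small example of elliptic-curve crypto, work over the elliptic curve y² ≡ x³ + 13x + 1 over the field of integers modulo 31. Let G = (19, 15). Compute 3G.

Repeated addition: build up to 3G.
2G: tangent at (19, 15): λ = (3·19² + 13)/(2·15) ≡ 11/30. 30⁻¹ ≡ 30 (mod 31), so λ ≡ 11·30 ≡ 20.
  x = λ² - 19 - 19 = 400 - 38 ≡ 21; y = λ·(19 - 21) - 15 ≡ 7. → (21, 7)
3G: (21, 7) + (19, 15). λ = (15 - 7)/(19 - 21) ≡ 8/29 mod 31. 29⁻¹ ≡ 15 (mod 31) since 29·15 = 435 ≡ 1, so λ ≡ 27.
  x = λ² - 21 - 19 = 729 - 40 ≡ 7; y = λ·(21 - 7) - 7 ≡ 30. → (7, 30)

(7, 30)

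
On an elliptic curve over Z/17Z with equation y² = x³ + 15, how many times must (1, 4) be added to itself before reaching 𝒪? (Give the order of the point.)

2P: tangent at (1, 4): λ = (3·1² + 0)/(2·4) ≡ 3/8. 8⁻¹ ≡ 15 (mod 17), so λ ≡ 3·15 ≡ 11.
  x = λ² - 1 - 1 = 121 - 2 ≡ 0; y = λ·(1 - 0) - 4 ≡ 7. → (0, 7)
3P: (0, 7) + (1, 4). λ = (4 - 7)/(1 - 0) ≡ 14/1 mod 17. 1⁻¹ ≡ 1 (mod 17), so λ ≡ 14.
  x = λ² - 0 - 1 = 196 - 1 ≡ 8; y = λ·(0 - 8) - 7 ≡ 0. → (8, 0)
4P: (8, 0) + (1, 4). λ = (4 - 0)/(1 - 8) ≡ 4/10 mod 17. 10⁻¹ ≡ 12 (mod 17), so λ ≡ 14.
  x = λ² - 8 - 1 = 196 - 9 ≡ 0; y = λ·(8 - 0) - 0 ≡ 10. → (0, 10)
5P: (0, 10) + (1, 4). λ = (4 - 10)/(1 - 0) ≡ 11/1 mod 17. 1⁻¹ ≡ 1 (mod 17) since 1·1 = 1 ≡ 1, so λ ≡ 11.
  x = λ² - 0 - 1 = 121 - 1 ≡ 1; y = λ·(0 - 1) - 10 ≡ 13. → (1, 13)
6P: (1, 13) + (1, 4): same x and y₁ ≡ -y₂, so the sum is 𝒪.
6P = 𝒪, so the order is 6.

6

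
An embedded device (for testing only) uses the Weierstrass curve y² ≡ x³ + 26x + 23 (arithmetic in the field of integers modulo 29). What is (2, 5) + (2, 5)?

(0, 20)

tangent at (2, 5): λ = (3·2² + 26)/(2·5) ≡ 9/10. 10⁻¹ ≡ 3 (mod 29) since 10·3 = 30 ≡ 1, so λ ≡ 9·3 ≡ 27.
  x = λ² - 2 - 2 = 729 - 4 ≡ 0; y = λ·(2 - 0) - 5 ≡ 20. → (0, 20)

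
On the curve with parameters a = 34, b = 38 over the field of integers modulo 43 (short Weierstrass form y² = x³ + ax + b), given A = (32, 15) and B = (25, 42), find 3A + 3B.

First 3A:
Repeated addition: build up to 3A.
2A: tangent at (32, 15): λ = (3·32² + 34)/(2·15) ≡ 10/30. 30⁻¹ ≡ 33 (mod 43), so λ ≡ 10·33 ≡ 29.
  x = λ² - 32 - 32 = 841 - 64 ≡ 3; y = λ·(32 - 3) - 15 ≡ 9. → (3, 9)
3A: (3, 9) + (32, 15). λ = (15 - 9)/(32 - 3) ≡ 6/29 mod 43. 29⁻¹ ≡ 3 (mod 43), so λ ≡ 18.
  x = λ² - 3 - 32 = 324 - 35 ≡ 31; y = λ·(3 - 31) - 9 ≡ 3. → (31, 3)
3A = (31, 3).
Next 3B:
Repeated addition: build up to 3B.
2B: tangent at (25, 42): λ = (3·25² + 34)/(2·42) ≡ 17/41. 41⁻¹ ≡ 21 (mod 43) since 41·21 = 861 ≡ 1, so λ ≡ 17·21 ≡ 13.
  x = λ² - 25 - 25 = 169 - 50 ≡ 33; y = λ·(25 - 33) - 42 ≡ 26. → (33, 26)
3B: (33, 26) + (25, 42). λ = (42 - 26)/(25 - 33) ≡ 16/35 mod 43. 35⁻¹ ≡ 16 (mod 43), so λ ≡ 41.
  x = λ² - 33 - 25 = 1681 - 58 ≡ 32; y = λ·(33 - 32) - 26 ≡ 15. → (32, 15)
3B = (32, 15).
Finally 3A + 3B:
(31, 3) + (32, 15). λ = (15 - 3)/(32 - 31) ≡ 12/1 mod 43. 1⁻¹ ≡ 1 (mod 43) since 1·1 = 1 ≡ 1, so λ ≡ 12.
  x = λ² - 31 - 32 = 144 - 63 ≡ 38; y = λ·(31 - 38) - 3 ≡ 42. → (38, 42)

(38, 42)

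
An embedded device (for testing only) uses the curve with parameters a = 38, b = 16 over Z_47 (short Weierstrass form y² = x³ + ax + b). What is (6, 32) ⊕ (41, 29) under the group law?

(3, 4)

(6, 32) + (41, 29). λ = (29 - 32)/(41 - 6) ≡ 44/35 mod 47. 35⁻¹ ≡ 43 (mod 47) since 35·43 = 1505 ≡ 1, so λ ≡ 12.
  x = λ² - 6 - 41 = 144 - 47 ≡ 3; y = λ·(6 - 3) - 32 ≡ 4. → (3, 4)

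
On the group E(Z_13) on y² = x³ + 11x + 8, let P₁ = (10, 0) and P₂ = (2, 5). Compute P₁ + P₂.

(2, 8)

(10, 0) + (2, 5). λ = (5 - 0)/(2 - 10) ≡ 5/5 mod 13. 5⁻¹ ≡ 8 (mod 13), so λ ≡ 1.
  x = λ² - 10 - 2 = 1 - 12 ≡ 2; y = λ·(10 - 2) - 0 ≡ 8. → (2, 8)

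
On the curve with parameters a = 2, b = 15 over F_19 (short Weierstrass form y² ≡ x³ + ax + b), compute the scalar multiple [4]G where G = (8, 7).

O

Repeated addition: build up to 4G.
2G: tangent at (8, 7): λ = (3·8² + 2)/(2·7) ≡ 4/14. 14⁻¹ ≡ 15 (mod 19), so λ ≡ 4·15 ≡ 3.
  x = λ² - 8 - 8 = 9 - 16 ≡ 12; y = λ·(8 - 12) - 7 ≡ 0. → (12, 0)
3G: (12, 0) + (8, 7). λ = (7 - 0)/(8 - 12) ≡ 7/15 mod 19. 15⁻¹ ≡ 14 (mod 19) since 15·14 = 210 ≡ 1, so λ ≡ 3.
  x = λ² - 12 - 8 = 9 - 20 ≡ 8; y = λ·(12 - 8) - 0 ≡ 12. → (8, 12)
4G: (8, 12) + (8, 7): same x and y₁ ≡ -y₂, so the sum is ∞.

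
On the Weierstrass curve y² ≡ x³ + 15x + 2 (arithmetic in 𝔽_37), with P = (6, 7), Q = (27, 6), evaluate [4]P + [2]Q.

(6, 7)

First 4P:
Repeated addition: build up to 4P.
2P: tangent at (6, 7): λ = (3·6² + 15)/(2·7) ≡ 12/14. 14⁻¹ ≡ 8 (mod 37), so λ ≡ 12·8 ≡ 22.
  x = λ² - 6 - 6 = 484 - 12 ≡ 28; y = λ·(6 - 28) - 7 ≡ 27. → (28, 27)
3P: (28, 27) + (6, 7). λ = (7 - 27)/(6 - 28) ≡ 17/15 mod 37. 15⁻¹ ≡ 5 (mod 37), so λ ≡ 11.
  x = λ² - 28 - 6 = 121 - 34 ≡ 13; y = λ·(28 - 13) - 27 ≡ 27. → (13, 27)
4P: (13, 27) + (6, 7). λ = (7 - 27)/(6 - 13) ≡ 17/30 mod 37. 30⁻¹ ≡ 21 (mod 37) since 30·21 = 630 ≡ 1, so λ ≡ 24.
  x = λ² - 13 - 6 = 576 - 19 ≡ 2; y = λ·(13 - 2) - 27 ≡ 15. → (2, 15)
4P = (2, 15).
Next 2Q:
Repeated addition: build up to 2Q.
2Q: tangent at (27, 6): λ = (3·27² + 15)/(2·6) ≡ 19/12. 12⁻¹ ≡ 34 (mod 37), so λ ≡ 19·34 ≡ 17.
  x = λ² - 27 - 27 = 289 - 54 ≡ 13; y = λ·(27 - 13) - 6 ≡ 10. → (13, 10)
2Q = (13, 10).
Finally 4P + 2Q:
(2, 15) + (13, 10). λ = (10 - 15)/(13 - 2) ≡ 32/11 mod 37. 11⁻¹ ≡ 27 (mod 37), so λ ≡ 13.
  x = λ² - 2 - 13 = 169 - 15 ≡ 6; y = λ·(2 - 6) - 15 ≡ 7. → (6, 7)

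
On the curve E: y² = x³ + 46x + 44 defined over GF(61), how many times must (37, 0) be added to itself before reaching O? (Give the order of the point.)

2P: (37, 0) + (37, 0): same x and y₁ ≡ -y₂, so the sum is O.
2P = O, so the order is 2.

2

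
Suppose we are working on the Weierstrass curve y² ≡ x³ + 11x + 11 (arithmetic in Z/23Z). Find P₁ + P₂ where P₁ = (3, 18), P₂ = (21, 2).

(3, 18) + (21, 2). λ = (2 - 18)/(21 - 3) ≡ 7/18 mod 23. 18⁻¹ ≡ 9 (mod 23), so λ ≡ 17.
  x = λ² - 3 - 21 = 289 - 24 ≡ 12; y = λ·(3 - 12) - 18 ≡ 13. → (12, 13)

(12, 13)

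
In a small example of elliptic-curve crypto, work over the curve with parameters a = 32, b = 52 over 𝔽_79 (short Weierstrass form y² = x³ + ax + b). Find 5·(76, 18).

(32, 36)

Write P = (76, 18).
Repeated addition: build up to 5P.
2P: tangent at (76, 18): λ = (3·76² + 32)/(2·18) ≡ 59/36. 36⁻¹ ≡ 11 (mod 79), so λ ≡ 59·11 ≡ 17.
  x = λ² - 76 - 76 = 289 - 152 ≡ 58; y = λ·(76 - 58) - 18 ≡ 51. → (58, 51)
3P: (58, 51) + (76, 18). λ = (18 - 51)/(76 - 58) ≡ 46/18 mod 79. 18⁻¹ ≡ 22 (mod 79), so λ ≡ 64.
  x = λ² - 58 - 76 = 4096 - 134 ≡ 12; y = λ·(58 - 12) - 51 ≡ 49. → (12, 49)
4P: (12, 49) + (76, 18). λ = (18 - 49)/(76 - 12) ≡ 48/64 mod 79. 64⁻¹ ≡ 21 (mod 79), so λ ≡ 60.
  x = λ² - 12 - 76 = 3600 - 88 ≡ 36; y = λ·(12 - 36) - 49 ≡ 12. → (36, 12)
5P: (36, 12) + (76, 18). λ = (18 - 12)/(76 - 36) ≡ 6/40 mod 79. 40⁻¹ ≡ 2 (mod 79), so λ ≡ 12.
  x = λ² - 36 - 76 = 144 - 112 ≡ 32; y = λ·(36 - 32) - 12 ≡ 36. → (32, 36)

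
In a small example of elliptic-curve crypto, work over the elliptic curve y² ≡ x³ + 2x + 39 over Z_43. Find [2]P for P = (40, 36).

(7, 40)

tangent at (40, 36): λ = (3·40² + 2)/(2·36) ≡ 29/29. 29⁻¹ ≡ 3 (mod 43) since 29·3 = 87 ≡ 1, so λ ≡ 29·3 ≡ 1.
  x = λ² - 40 - 40 = 1 - 80 ≡ 7; y = λ·(40 - 7) - 36 ≡ 40. → (7, 40)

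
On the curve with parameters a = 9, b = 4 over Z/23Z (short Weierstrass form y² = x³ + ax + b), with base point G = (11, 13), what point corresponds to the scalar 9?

Repeated addition: build up to 9G.
2G: tangent at (11, 13): λ = (3·11² + 9)/(2·13) ≡ 4/3. 3⁻¹ ≡ 8 (mod 23) since 3·8 = 24 ≡ 1, so λ ≡ 4·8 ≡ 9.
  x = λ² - 11 - 11 = 81 - 22 ≡ 13; y = λ·(11 - 13) - 13 ≡ 15. → (13, 15)
3G: (13, 15) + (11, 13). λ = (13 - 15)/(11 - 13) ≡ 21/21 mod 23. 21⁻¹ ≡ 11 (mod 23) since 21·11 = 231 ≡ 1, so λ ≡ 1.
  x = λ² - 13 - 11 = 1 - 24 ≡ 0; y = λ·(13 - 0) - 15 ≡ 21. → (0, 21)
4G: (0, 21) + (11, 13). λ = (13 - 21)/(11 - 0) ≡ 15/11 mod 23. 11⁻¹ ≡ 21 (mod 23) since 11·21 = 231 ≡ 1, so λ ≡ 16.
  x = λ² - 0 - 11 = 256 - 11 ≡ 15; y = λ·(0 - 15) - 21 ≡ 15. → (15, 15)
5G: (15, 15) + (11, 13). λ = (13 - 15)/(11 - 15) ≡ 21/19 mod 23. 19⁻¹ ≡ 17 (mod 23), so λ ≡ 12.
  x = λ² - 15 - 11 = 144 - 26 ≡ 3; y = λ·(15 - 3) - 15 ≡ 14. → (3, 14)
6G: (3, 14) + (11, 13). λ = (13 - 14)/(11 - 3) ≡ 22/8 mod 23. 8⁻¹ ≡ 3 (mod 23) since 8·3 = 24 ≡ 1, so λ ≡ 20.
  x = λ² - 3 - 11 = 400 - 14 ≡ 18; y = λ·(3 - 18) - 14 ≡ 8. → (18, 8)
7G: (18, 8) + (11, 13). λ = (13 - 8)/(11 - 18) ≡ 5/16 mod 23. 16⁻¹ ≡ 13 (mod 23) since 16·13 = 208 ≡ 1, so λ ≡ 19.
  x = λ² - 18 - 11 = 361 - 29 ≡ 10; y = λ·(18 - 10) - 8 ≡ 6. → (10, 6)
8G: (10, 6) + (11, 13). λ = (13 - 6)/(11 - 10) ≡ 7/1 mod 23. 1⁻¹ ≡ 1 (mod 23), so λ ≡ 7.
  x = λ² - 10 - 11 = 49 - 21 ≡ 5; y = λ·(10 - 5) - 6 ≡ 6. → (5, 6)
9G: (5, 6) + (11, 13). λ = (13 - 6)/(11 - 5) ≡ 7/6 mod 23. 6⁻¹ ≡ 4 (mod 23), so λ ≡ 5.
  x = λ² - 5 - 11 = 25 - 16 ≡ 9; y = λ·(5 - 9) - 6 ≡ 20. → (9, 20)

(9, 20)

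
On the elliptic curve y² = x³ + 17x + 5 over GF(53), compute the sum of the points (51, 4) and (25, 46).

(37, 6)

(51, 4) + (25, 46). λ = (46 - 4)/(25 - 51) ≡ 42/27 mod 53. 27⁻¹ ≡ 2 (mod 53) since 27·2 = 54 ≡ 1, so λ ≡ 31.
  x = λ² - 51 - 25 = 961 - 76 ≡ 37; y = λ·(51 - 37) - 4 ≡ 6. → (37, 6)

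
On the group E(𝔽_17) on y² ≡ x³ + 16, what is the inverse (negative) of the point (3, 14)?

(3, 3)

-(3, 14) = (3, -14 mod 17) = (3, 3).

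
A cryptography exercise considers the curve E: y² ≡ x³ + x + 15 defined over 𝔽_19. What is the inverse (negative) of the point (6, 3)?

(6, 16)

-(6, 3) = (6, -3 mod 19) = (6, 16).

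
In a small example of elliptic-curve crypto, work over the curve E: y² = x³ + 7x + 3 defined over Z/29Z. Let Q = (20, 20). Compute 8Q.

Repeated addition: build up to 8Q.
2Q: tangent at (20, 20): λ = (3·20² + 7)/(2·20) ≡ 18/11. 11⁻¹ ≡ 8 (mod 29), so λ ≡ 18·8 ≡ 28.
  x = λ² - 20 - 20 = 784 - 40 ≡ 19; y = λ·(20 - 19) - 20 ≡ 8. → (19, 8)
3Q: (19, 8) + (20, 20). λ = (20 - 8)/(20 - 19) ≡ 12/1 mod 29. 1⁻¹ ≡ 1 (mod 29) since 1·1 = 1 ≡ 1, so λ ≡ 12.
  x = λ² - 19 - 20 = 144 - 39 ≡ 18; y = λ·(19 - 18) - 8 ≡ 4. → (18, 4)
4Q: (18, 4) + (20, 20). λ = (20 - 4)/(20 - 18) ≡ 16/2 mod 29. 2⁻¹ ≡ 15 (mod 29) since 2·15 = 30 ≡ 1, so λ ≡ 8.
  x = λ² - 18 - 20 = 64 - 38 ≡ 26; y = λ·(18 - 26) - 4 ≡ 19. → (26, 19)
5Q: (26, 19) + (20, 20). λ = (20 - 19)/(20 - 26) ≡ 1/23 mod 29. 23⁻¹ ≡ 24 (mod 29), so λ ≡ 24.
  x = λ² - 26 - 20 = 576 - 46 ≡ 8; y = λ·(26 - 8) - 19 ≡ 7. → (8, 7)
6Q: (8, 7) + (20, 20). λ = (20 - 7)/(20 - 8) ≡ 13/12 mod 29. 12⁻¹ ≡ 17 (mod 29) since 12·17 = 204 ≡ 1, so λ ≡ 18.
  x = λ² - 8 - 20 = 324 - 28 ≡ 6; y = λ·(8 - 6) - 7 ≡ 0. → (6, 0)
7Q: (6, 0) + (20, 20). λ = (20 - 0)/(20 - 6) ≡ 20/14 mod 29. 14⁻¹ ≡ 27 (mod 29) since 14·27 = 378 ≡ 1, so λ ≡ 18.
  x = λ² - 6 - 20 = 324 - 26 ≡ 8; y = λ·(6 - 8) - 0 ≡ 22. → (8, 22)
8Q: (8, 22) + (20, 20). λ = (20 - 22)/(20 - 8) ≡ 27/12 mod 29. 12⁻¹ ≡ 17 (mod 29), so λ ≡ 24.
  x = λ² - 8 - 20 = 576 - 28 ≡ 26; y = λ·(8 - 26) - 22 ≡ 10. → (26, 10)

(26, 10)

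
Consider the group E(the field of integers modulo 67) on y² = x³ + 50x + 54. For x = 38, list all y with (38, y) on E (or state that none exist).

x³ + 50x + 54 = 56826 ≡ 10 (mod 67).
Square roots of 10 mod 67: 12 and 55 (since 12² = 144 ≡ 10).

12, 55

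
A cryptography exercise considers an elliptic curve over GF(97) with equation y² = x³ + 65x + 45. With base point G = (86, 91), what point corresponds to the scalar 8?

Double-and-add on 8 = (1000)₂. Start with G = (86, 91) for the leading 1-bit.
double: tangent at (86, 91): λ = (3·86² + 65)/(2·91) ≡ 40/85. 85⁻¹ ≡ 8 (mod 97) since 85·8 = 680 ≡ 1, so λ ≡ 40·8 ≡ 29.
  x = λ² - 86 - 86 = 841 - 172 ≡ 87; y = λ·(86 - 87) - 91 ≡ 74. → (87, 74)
double: tangent at (87, 74): λ = (3·87² + 65)/(2·74) ≡ 74/51. 51⁻¹ ≡ 78 (mod 97), so λ ≡ 74·78 ≡ 49.
  x = λ² - 87 - 87 = 2401 - 174 ≡ 93; y = λ·(87 - 93) - 74 ≡ 20. → (93, 20)
double: tangent at (93, 20): λ = (3·93² + 65)/(2·20) ≡ 16/40. 40⁻¹ ≡ 17 (mod 97), so λ ≡ 16·17 ≡ 78.
  x = λ² - 93 - 93 = 6084 - 186 ≡ 78; y = λ·(93 - 78) - 20 ≡ 83. → (78, 83)

(78, 83)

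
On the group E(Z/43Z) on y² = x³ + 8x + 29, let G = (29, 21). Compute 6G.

(9, 23)

Repeated addition: build up to 6G.
2G: tangent at (29, 21): λ = (3·29² + 8)/(2·21) ≡ 37/42. 42⁻¹ ≡ 42 (mod 43), so λ ≡ 37·42 ≡ 6.
  x = λ² - 29 - 29 = 36 - 58 ≡ 21; y = λ·(29 - 21) - 21 ≡ 27. → (21, 27)
3G: (21, 27) + (29, 21). λ = (21 - 27)/(29 - 21) ≡ 37/8 mod 43. 8⁻¹ ≡ 27 (mod 43), so λ ≡ 10.
  x = λ² - 21 - 29 = 100 - 50 ≡ 7; y = λ·(21 - 7) - 27 ≡ 27. → (7, 27)
4G: (7, 27) + (29, 21). λ = (21 - 27)/(29 - 7) ≡ 37/22 mod 43. 22⁻¹ ≡ 2 (mod 43) since 22·2 = 44 ≡ 1, so λ ≡ 31.
  x = λ² - 7 - 29 = 961 - 36 ≡ 22; y = λ·(7 - 22) - 27 ≡ 24. → (22, 24)
5G: (22, 24) + (29, 21). λ = (21 - 24)/(29 - 22) ≡ 40/7 mod 43. 7⁻¹ ≡ 37 (mod 43), so λ ≡ 18.
  x = λ² - 22 - 29 = 324 - 51 ≡ 15; y = λ·(22 - 15) - 24 ≡ 16. → (15, 16)
6G: (15, 16) + (29, 21). λ = (21 - 16)/(29 - 15) ≡ 5/14 mod 43. 14⁻¹ ≡ 40 (mod 43), so λ ≡ 28.
  x = λ² - 15 - 29 = 784 - 44 ≡ 9; y = λ·(15 - 9) - 16 ≡ 23. → (9, 23)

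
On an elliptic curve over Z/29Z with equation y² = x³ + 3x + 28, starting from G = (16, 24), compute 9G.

Double-and-add on 9 = (1001)₂. Start with G = (16, 24) for the leading 1-bit.
double: tangent at (16, 24): λ = (3·16² + 3)/(2·24) ≡ 17/19. 19⁻¹ ≡ 26 (mod 29) since 19·26 = 494 ≡ 1, so λ ≡ 17·26 ≡ 7.
  x = λ² - 16 - 16 = 49 - 32 ≡ 17; y = λ·(16 - 17) - 24 ≡ 27. → (17, 27)
double: tangent at (17, 27): λ = (3·17² + 3)/(2·27) ≡ 0/25. 25⁻¹ ≡ 7 (mod 29), so λ ≡ 0·7 ≡ 0.
  x = λ² - 17 - 17 = 0 - 34 ≡ 24; y = λ·(17 - 24) - 27 ≡ 2. → (24, 2)
double: tangent at (24, 2): λ = (3·24² + 3)/(2·2) ≡ 20/4. 4⁻¹ ≡ 22 (mod 29) since 4·22 = 88 ≡ 1, so λ ≡ 20·22 ≡ 5.
  x = λ² - 24 - 24 = 25 - 48 ≡ 6; y = λ·(24 - 6) - 2 ≡ 1. → (6, 1)
add G: (6, 1) + (16, 24). λ = (24 - 1)/(16 - 6) ≡ 23/10 mod 29. 10⁻¹ ≡ 3 (mod 29) since 10·3 = 30 ≡ 1, so λ ≡ 11.
  x = λ² - 6 - 16 = 121 - 22 ≡ 12; y = λ·(6 - 12) - 1 ≡ 20. → (12, 20)

(12, 20)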